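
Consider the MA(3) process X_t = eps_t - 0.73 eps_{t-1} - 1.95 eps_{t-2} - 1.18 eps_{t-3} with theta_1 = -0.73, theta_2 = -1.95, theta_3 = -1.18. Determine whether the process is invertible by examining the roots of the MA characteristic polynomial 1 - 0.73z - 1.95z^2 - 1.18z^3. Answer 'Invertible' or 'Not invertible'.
\text{Not invertible}

The MA(q) characteristic polynomial is P(z) = 1 - 0.73z - 1.95z^2 - 1.18z^3.
Invertibility requires all roots to lie outside the unit circle, i.e. |z| > 1 for every root.
Degree 3: look for a simple real root z0 first, then factor out (1 - z/z0) and solve the remaining quadratic.
Testing z0 = 0.5: P(0.5) = 1 + (-0.73)(0.5) + (-1.95)(0.5)^2 + (-1.18)(0.5)^3
  = 1 + (-0.365) + (-0.4875) + (-0.1475) = 0.  So z_0 = 0.5 is a root, |z_0| = 0.5.
Divide out the factor (1 - 2 z) = (1 - z/z0) (since 1/z0 = 2):
  P(z) = (1 - 2 z)(1 + (1.27) z + (0.59) z^2)
  [check: z-coef 1.27 - (2) = -0.73; z^2-coef 0.59 - (2)(1.27) = -1.95; z^3-coef -(2)(0.59) = -1.18.]
Remaining roots from the quadratic factor 1 + (1.27) z + (0.59) z^2:
  Set 1 + (1.27) z + (0.59) z^2 = 0, i.e. a z^2 + b z + c = 0 with a = 0.59, b = 1.27, c = 1.
  Discriminant D = b^2 - 4ac = (1.27)^2 - 4*(0.59)*1 = 1.6129 - (2.36) = -0.7471.
  D < 0, so the roots are the complex-conjugate pair z = (-b +/- i sqrt(-D)) / (2a) = -1.0763 +/- 0.7325i.
  For a conjugate pair |z|^2 = z * conj(z) = (product of roots) = c/a = 1/(0.59) = 1.694915, so |z| = sqrt(1.694915) = 1.3019 for both roots.
Moduli of all roots: 0.5000, 1.3019, 1.3019.
All moduli strictly greater than 1? No.
Verdict: Not invertible.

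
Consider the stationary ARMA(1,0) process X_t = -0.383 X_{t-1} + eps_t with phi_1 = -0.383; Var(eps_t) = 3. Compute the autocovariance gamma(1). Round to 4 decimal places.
\gamma(1) = -1.3465

Multiply the model equation by X_{t-k} and take expectations. With theta_0 = psi_0 = 1 and psi_j the MA(infinity) weights, this gives
  gamma(k) - sum_i phi_i gamma(k-i) = c_k,
  c_k = sigma^2 * sum_{j=k..q} theta_j psi_{j-k}   (c_k = 0 for k > q),
using gamma(-m) = gamma(m).
Pure AR (q = 0): c_0 = sigma^2 = 3, c_k = 0 for k >= 1.
Equations for k = 0 and k = 1 (AR order 1):
  gamma(0) = phi_1 gamma(1) + c_0
  gamma(1) = phi_1 gamma(0) + c_1
Substituting the second into the first: gamma(0) (1 - phi_1^2) = c_0 + phi_1 c_1, so
  gamma(0) = c_0 / (1 - phi_1^2) = 3 / (1 - (-0.383)^2) = 3 / 0.853311 = 3.515717.
  gamma(1) = phi_1 gamma(0) = (-0.383)(3.515717) = -1.34652.
Therefore gamma(1) = -1.3465 (to 4 decimal places).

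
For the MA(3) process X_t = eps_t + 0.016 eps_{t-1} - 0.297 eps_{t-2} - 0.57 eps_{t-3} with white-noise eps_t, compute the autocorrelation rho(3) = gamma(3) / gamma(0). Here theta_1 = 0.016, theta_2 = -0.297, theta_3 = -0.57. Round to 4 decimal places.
\rho(3) = -0.4033

For an MA(q) process with theta_0 = 1, the autocovariance is
  gamma(k) = sigma^2 * sum_{i=0..q-k} theta_i * theta_{i+k},
and rho(k) = gamma(k) / gamma(0). Sigma^2 cancels.
  numerator   = (1)*(-0.57) = -0.57.
  denominator = (1)^2 + (0.016)^2 + (-0.297)^2 + (-0.57)^2 = 1.413365.
  rho(3) = -0.57 / 1.413365 = -0.4033.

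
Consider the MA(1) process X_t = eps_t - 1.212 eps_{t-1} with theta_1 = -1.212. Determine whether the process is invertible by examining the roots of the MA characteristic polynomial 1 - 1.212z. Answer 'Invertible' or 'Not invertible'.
\text{Not invertible}

The MA(q) characteristic polynomial is P(z) = 1 - 1.212z.
Invertibility requires all roots to lie outside the unit circle, i.e. |z| > 1 for every root.
This is linear in z: 1 + (-1.212) z = 0  =>  z = -1/(-1.212) = 0.825083,  |z| = 0.825083.
Moduli of all roots: 0.8251.
All moduli strictly greater than 1? No.
Verdict: Not invertible.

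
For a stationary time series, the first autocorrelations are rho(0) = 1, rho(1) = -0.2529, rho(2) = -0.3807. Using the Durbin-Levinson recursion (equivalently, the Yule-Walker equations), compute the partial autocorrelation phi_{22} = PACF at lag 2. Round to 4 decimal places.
\phi_{22} = -0.4750

The PACF at lag k is phi_{kk}, the last component of the solution
to the Yule-Walker system G_k phi = r_k where
  (G_k)_{ij} = rho(|i - j|), (r_k)_i = rho(i), i,j = 1..k.
Equivalently, Durbin-Levinson gives phi_{kk} iteratively:
  phi_{11} = rho(1)
  phi_{kk} = [rho(k) - sum_{j=1..k-1} phi_{k-1,j} rho(k-j)]
            / [1 - sum_{j=1..k-1} phi_{k-1,j} rho(j)],
  phi_{k,j} = phi_{k-1,j} - phi_{kk} phi_{k-1,k-j},  j = 1..k-1.
Step k = 1:
  phi_11 = rho(1) = -0.2529.
Step k = 2:
  phi_22 = [rho(2) - phi_11 rho(1)] / [1 - phi_11 rho(1)] = [-0.3807 - (-0.2529)(-0.2529)] / [1 - (-0.2529)(-0.2529)]
         = -0.44465841 / 0.93604159 = -0.475.
Therefore phi_{22} = -0.4750.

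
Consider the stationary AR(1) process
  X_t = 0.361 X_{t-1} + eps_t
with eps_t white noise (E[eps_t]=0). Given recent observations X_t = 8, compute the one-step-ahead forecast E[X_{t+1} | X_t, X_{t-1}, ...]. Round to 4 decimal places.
E[X_{t+1} \mid \mathcal F_t] = 2.8880

For an AR(p) model X_t = c + sum_i phi_i X_{t-i} + eps_t, the
one-step-ahead conditional mean is
  E[X_{t+1} | X_t, ...] = c + sum_i phi_i X_{t+1-i}.
Substitute known values:
  E[X_{t+1} | ...] = (0.361) * (8)
                   = 2.8880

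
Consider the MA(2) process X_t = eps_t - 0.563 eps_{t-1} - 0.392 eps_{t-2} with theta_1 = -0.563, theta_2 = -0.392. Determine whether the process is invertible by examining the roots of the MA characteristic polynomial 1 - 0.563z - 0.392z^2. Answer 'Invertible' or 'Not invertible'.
\text{Invertible}

The MA(q) characteristic polynomial is P(z) = 1 - 0.563z - 0.392z^2.
Invertibility requires all roots to lie outside the unit circle, i.e. |z| > 1 for every root.
Set 1 + (-0.563) z + (-0.392) z^2 = 0, i.e. a z^2 + b z + c = 0 with a = -0.392, b = -0.563, c = 1.
Discriminant D = b^2 - 4ac = (-0.563)^2 - 4*(-0.392)*1 = 0.316969 - (-1.568) = 1.884969.
D >= 0, so the roots are real: z = (-b +/- sqrt(D)) / (2a) = (0.563 +/- 1.372942) / (-0.784).
  z_1 = (0.563 + 1.372942) / (-0.784) = -2.4693,   |z_1| = 2.4693.
  z_2 = (0.563 - 1.372942) / (-0.784) = 1.0331,   |z_2| = 1.0331.
Moduli of all roots: 2.4693, 1.0331.
All moduli strictly greater than 1? Yes.
Verdict: Invertible.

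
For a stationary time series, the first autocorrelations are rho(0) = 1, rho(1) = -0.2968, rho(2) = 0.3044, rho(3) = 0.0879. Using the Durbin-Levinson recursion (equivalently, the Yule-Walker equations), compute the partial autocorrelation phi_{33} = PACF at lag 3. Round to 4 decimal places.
\phi_{33} = 0.2640

The PACF at lag k is phi_{kk}, the last component of the solution
to the Yule-Walker system G_k phi = r_k where
  (G_k)_{ij} = rho(|i - j|), (r_k)_i = rho(i), i,j = 1..k.
Equivalently, Durbin-Levinson gives phi_{kk} iteratively:
  phi_{11} = rho(1)
  phi_{kk} = [rho(k) - sum_{j=1..k-1} phi_{k-1,j} rho(k-j)]
            / [1 - sum_{j=1..k-1} phi_{k-1,j} rho(j)],
  phi_{k,j} = phi_{k-1,j} - phi_{kk} phi_{k-1,k-j},  j = 1..k-1.
Step k = 1:
  phi_11 = rho(1) = -0.2968.
Step k = 2:
  phi_22 = [rho(2) - phi_11 rho(1)] / [1 - phi_11 rho(1)] = [0.3044 - (-0.2968)(-0.2968)] / [1 - (-0.2968)(-0.2968)]
         = 0.21630976 / 0.91190976 = 0.237205.
  Update: phi_21 = phi_11 - phi_22 phi_11 = -0.2968 - (0.237205)(-0.2968) = -0.226397.
Step k = 3:
  phi_33 = [rho(3) - phi_21 rho(2) - phi_22 rho(1)] / [1 - phi_21 rho(1) - phi_22 rho(2)]
    numerator   = 0.0879 - (-0.226397)(0.3044) - (0.237205)(-0.2968) = 0.22721791
    denominator = 1 - (-0.226397)(-0.2968) - (0.237205)(0.3044) = 0.86059995
  phi_33 = 0.22721791 / 0.86059995 = 0.264.
Therefore phi_{33} = 0.2640.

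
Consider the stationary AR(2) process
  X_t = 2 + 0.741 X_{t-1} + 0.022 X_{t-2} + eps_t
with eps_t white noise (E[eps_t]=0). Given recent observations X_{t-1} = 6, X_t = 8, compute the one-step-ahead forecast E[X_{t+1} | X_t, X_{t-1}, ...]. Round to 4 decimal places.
E[X_{t+1} \mid \mathcal F_t] = 8.0600

For an AR(p) model X_t = c + sum_i phi_i X_{t-i} + eps_t, the
one-step-ahead conditional mean is
  E[X_{t+1} | X_t, ...] = c + sum_i phi_i X_{t+1-i}.
Substitute known values:
  E[X_{t+1} | ...] = 2 + (0.741) * (8) + (0.022) * (6)
                   = 8.0600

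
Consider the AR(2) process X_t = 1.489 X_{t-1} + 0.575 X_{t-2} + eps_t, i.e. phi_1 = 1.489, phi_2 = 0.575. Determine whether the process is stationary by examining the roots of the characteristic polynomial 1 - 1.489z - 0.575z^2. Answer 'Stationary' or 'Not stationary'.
\text{Not stationary}

The AR(p) characteristic polynomial is P(z) = 1 - 1.489z - 0.575z^2.
Stationarity requires all roots to lie outside the unit circle, i.e. |z| > 1 for every root.
Set 1 + (-1.489) z + (-0.575) z^2 = 0, i.e. a z^2 + b z + c = 0 with a = -0.575, b = -1.489, c = 1.
Discriminant D = b^2 - 4ac = (-1.489)^2 - 4*(-0.575)*1 = 2.217121 - (-2.3) = 4.517121.
D >= 0, so the roots are real: z = (-b +/- sqrt(D)) / (2a) = (1.489 +/- 2.125352) / (-1.15).
  z_1 = (1.489 + 2.125352) / (-1.15) = -3.1429,   |z_1| = 3.1429.
  z_2 = (1.489 - 2.125352) / (-1.15) = 0.5533,   |z_2| = 0.5533.
Moduli of all roots: 3.1429, 0.5533.
All moduli strictly greater than 1? No.
Verdict: Not stationary.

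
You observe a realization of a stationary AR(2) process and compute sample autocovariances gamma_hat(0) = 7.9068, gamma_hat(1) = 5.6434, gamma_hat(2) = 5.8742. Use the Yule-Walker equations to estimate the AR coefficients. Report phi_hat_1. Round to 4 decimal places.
\hat\phi_{1} = 0.3740

The Yule-Walker equations for an AR(p) process read, in matrix form,
  Gamma_p phi = r_p,   with   (Gamma_p)_{ij} = gamma(|i - j|),
                       (r_p)_i = gamma(i),   i,j = 1..p.
Substitute the sample gammas (Toeplitz matrix and right-hand side of size 2):
  Gamma_p = [[7.9068, 5.6434], [5.6434, 7.9068]]
  r_p     = [5.6434, 5.8742]
Written out:
  7.9068 phi_1 + 5.6434 phi_2 = 5.6434
  5.6434 phi_1 + 7.9068 phi_2 = 5.8742
Solve by Cramer's rule:
  det = gamma(0)^2 - gamma(1)^2 = (7.9068)^2 - (5.6434)^2 = 62.51748624 - 31.84796356 = 30.66952268
  phi_hat_1 = [gamma(1) gamma(0) - gamma(1) gamma(2)] / det = [(5.6434)(7.9068) - (5.6434)(5.8742)] / 30.66952268 = 11.47077484 / 30.66952268 = 0.374
  phi_hat_2 = [gamma(0) gamma(2) - gamma(1)^2] / det = [(7.9068)(5.8742) - (5.6434)^2] / 30.66952268 = 14.598161 / 30.66952268 = 0.476
So phi_hat = [0.3740, 0.4760].
Therefore phi_hat_1 = 0.3740.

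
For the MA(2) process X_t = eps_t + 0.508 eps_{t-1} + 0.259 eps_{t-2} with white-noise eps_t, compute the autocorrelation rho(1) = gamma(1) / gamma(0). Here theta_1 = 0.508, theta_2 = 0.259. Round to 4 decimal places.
\rho(1) = 0.4826

For an MA(q) process with theta_0 = 1, the autocovariance is
  gamma(k) = sigma^2 * sum_{i=0..q-k} theta_i * theta_{i+k},
and rho(k) = gamma(k) / gamma(0). Sigma^2 cancels.
  numerator   = (1)*(0.508) + (0.508)*(0.259) = 0.639572.
  denominator = (1)^2 + (0.508)^2 + (0.259)^2 = 1.325145.
  rho(1) = 0.639572 / 1.325145 = 0.4826.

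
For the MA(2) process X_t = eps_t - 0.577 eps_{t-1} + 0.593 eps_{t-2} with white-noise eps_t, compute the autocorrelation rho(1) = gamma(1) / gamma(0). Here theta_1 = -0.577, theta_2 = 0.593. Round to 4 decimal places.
\rho(1) = -0.5456

For an MA(q) process with theta_0 = 1, the autocovariance is
  gamma(k) = sigma^2 * sum_{i=0..q-k} theta_i * theta_{i+k},
and rho(k) = gamma(k) / gamma(0). Sigma^2 cancels.
  numerator   = (1)*(-0.577) + (-0.577)*(0.593) = -0.919161.
  denominator = (1)^2 + (-0.577)^2 + (0.593)^2 = 1.684578.
  rho(1) = -0.919161 / 1.684578 = -0.5456.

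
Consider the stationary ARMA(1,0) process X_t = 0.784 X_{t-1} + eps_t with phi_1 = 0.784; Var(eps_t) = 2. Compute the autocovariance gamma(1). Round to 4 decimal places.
\gamma(1) = 4.0691

Multiply the model equation by X_{t-k} and take expectations. With theta_0 = psi_0 = 1 and psi_j the MA(infinity) weights, this gives
  gamma(k) - sum_i phi_i gamma(k-i) = c_k,
  c_k = sigma^2 * sum_{j=k..q} theta_j psi_{j-k}   (c_k = 0 for k > q),
using gamma(-m) = gamma(m).
Pure AR (q = 0): c_0 = sigma^2 = 2, c_k = 0 for k >= 1.
Equations for k = 0 and k = 1 (AR order 1):
  gamma(0) = phi_1 gamma(1) + c_0
  gamma(1) = phi_1 gamma(0) + c_1
Substituting the second into the first: gamma(0) (1 - phi_1^2) = c_0 + phi_1 c_1, so
  gamma(0) = c_0 / (1 - phi_1^2) = 2 / (1 - (0.784)^2) = 2 / 0.385344 = 5.190168.
  gamma(1) = phi_1 gamma(0) = (0.784)(5.190168) = 4.069092.
Therefore gamma(1) = 4.0691 (to 4 decimal places).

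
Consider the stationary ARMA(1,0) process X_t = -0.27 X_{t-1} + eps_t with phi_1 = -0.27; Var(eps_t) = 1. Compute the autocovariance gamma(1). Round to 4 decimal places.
\gamma(1) = -0.2912

Multiply the model equation by X_{t-k} and take expectations. With theta_0 = psi_0 = 1 and psi_j the MA(infinity) weights, this gives
  gamma(k) - sum_i phi_i gamma(k-i) = c_k,
  c_k = sigma^2 * sum_{j=k..q} theta_j psi_{j-k}   (c_k = 0 for k > q),
using gamma(-m) = gamma(m).
Pure AR (q = 0): c_0 = sigma^2 = 1, c_k = 0 for k >= 1.
Equations for k = 0 and k = 1 (AR order 1):
  gamma(0) = phi_1 gamma(1) + c_0
  gamma(1) = phi_1 gamma(0) + c_1
Substituting the second into the first: gamma(0) (1 - phi_1^2) = c_0 + phi_1 c_1, so
  gamma(0) = c_0 / (1 - phi_1^2) = 1 / (1 - (-0.27)^2) = 1 / 0.9271 = 1.078632.
  gamma(1) = phi_1 gamma(0) = (-0.27)(1.078632) = -0.291231.
Therefore gamma(1) = -0.2912 (to 4 decimal places).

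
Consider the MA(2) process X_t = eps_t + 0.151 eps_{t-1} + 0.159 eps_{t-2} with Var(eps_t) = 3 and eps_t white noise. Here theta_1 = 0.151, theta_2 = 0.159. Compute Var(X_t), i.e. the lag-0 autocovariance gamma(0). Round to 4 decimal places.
\gamma(0) = 3.1442

For an MA(q) process X_t = eps_t + sum_i theta_i eps_{t-i} with
Var(eps_t) = sigma^2, the variance is
  gamma(0) = sigma^2 * (1 + sum_i theta_i^2).
  sum_i theta_i^2 = (0.151)^2 + (0.159)^2 = 0.022801 + 0.025281 = 0.048082.
  gamma(0) = 3 * (1 + 0.048082) = 3 * 1.048082 = 3.144246, which rounds to 3.1442.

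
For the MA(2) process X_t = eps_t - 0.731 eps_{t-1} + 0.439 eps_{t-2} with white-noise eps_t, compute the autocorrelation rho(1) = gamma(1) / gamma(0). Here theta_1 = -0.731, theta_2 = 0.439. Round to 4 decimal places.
\rho(1) = -0.6091

For an MA(q) process with theta_0 = 1, the autocovariance is
  gamma(k) = sigma^2 * sum_{i=0..q-k} theta_i * theta_{i+k},
and rho(k) = gamma(k) / gamma(0). Sigma^2 cancels.
  numerator   = (1)*(-0.731) + (-0.731)*(0.439) = -1.051909.
  denominator = (1)^2 + (-0.731)^2 + (0.439)^2 = 1.727082.
  rho(1) = -1.051909 / 1.727082 = -0.6091.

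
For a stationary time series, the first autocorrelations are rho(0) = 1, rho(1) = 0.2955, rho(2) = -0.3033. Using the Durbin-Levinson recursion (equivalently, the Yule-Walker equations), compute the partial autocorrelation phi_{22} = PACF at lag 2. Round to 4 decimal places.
\phi_{22} = -0.4280

The PACF at lag k is phi_{kk}, the last component of the solution
to the Yule-Walker system G_k phi = r_k where
  (G_k)_{ij} = rho(|i - j|), (r_k)_i = rho(i), i,j = 1..k.
Equivalently, Durbin-Levinson gives phi_{kk} iteratively:
  phi_{11} = rho(1)
  phi_{kk} = [rho(k) - sum_{j=1..k-1} phi_{k-1,j} rho(k-j)]
            / [1 - sum_{j=1..k-1} phi_{k-1,j} rho(j)],
  phi_{k,j} = phi_{k-1,j} - phi_{kk} phi_{k-1,k-j},  j = 1..k-1.
Step k = 1:
  phi_11 = rho(1) = 0.2955.
Step k = 2:
  phi_22 = [rho(2) - phi_11 rho(1)] / [1 - phi_11 rho(1)] = [-0.3033 - (0.2955)(0.2955)] / [1 - (0.2955)(0.2955)]
         = -0.39062025 / 0.91267975 = -0.428.
Therefore phi_{22} = -0.4280.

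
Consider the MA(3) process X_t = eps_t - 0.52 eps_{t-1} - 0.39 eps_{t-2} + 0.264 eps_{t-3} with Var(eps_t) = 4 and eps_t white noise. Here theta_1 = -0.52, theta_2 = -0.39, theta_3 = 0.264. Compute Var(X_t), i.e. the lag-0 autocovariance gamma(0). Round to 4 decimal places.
\gamma(0) = 5.9688

For an MA(q) process X_t = eps_t + sum_i theta_i eps_{t-i} with
Var(eps_t) = sigma^2, the variance is
  gamma(0) = sigma^2 * (1 + sum_i theta_i^2).
  sum_i theta_i^2 = (-0.52)^2 + (-0.39)^2 + (0.264)^2 = 0.2704 + 0.1521 + 0.069696 = 0.492196.
  gamma(0) = 4 * (1 + 0.492196) = 4 * 1.492196 = 5.968784, which rounds to 5.9688.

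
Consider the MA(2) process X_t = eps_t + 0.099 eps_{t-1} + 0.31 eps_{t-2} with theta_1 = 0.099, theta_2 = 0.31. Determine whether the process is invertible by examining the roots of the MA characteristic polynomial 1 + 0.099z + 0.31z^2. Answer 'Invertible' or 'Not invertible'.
\text{Invertible}

The MA(q) characteristic polynomial is P(z) = 1 + 0.099z + 0.31z^2.
Invertibility requires all roots to lie outside the unit circle, i.e. |z| > 1 for every root.
Set 1 + (0.099) z + (0.31) z^2 = 0, i.e. a z^2 + b z + c = 0 with a = 0.31, b = 0.099, c = 1.
Discriminant D = b^2 - 4ac = (0.099)^2 - 4*(0.31)*1 = 0.009801 - (1.24) = -1.230199.
D < 0, so the roots are the complex-conjugate pair z = (-b +/- i sqrt(-D)) / (2a) = -0.1597 +/- 1.7889i.
For a conjugate pair |z|^2 = z * conj(z) = (product of roots) = c/a = 1/(0.31) = 3.225806, so |z| = sqrt(3.225806) = 1.7961 for both roots.
Moduli of all roots: 1.7961, 1.7961.
All moduli strictly greater than 1? Yes.
Verdict: Invertible.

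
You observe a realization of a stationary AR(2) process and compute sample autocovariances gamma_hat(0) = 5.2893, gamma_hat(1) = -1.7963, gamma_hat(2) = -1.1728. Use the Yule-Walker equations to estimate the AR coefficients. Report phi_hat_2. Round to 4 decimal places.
\hat\phi_{2} = -0.3810

The Yule-Walker equations for an AR(p) process read, in matrix form,
  Gamma_p phi = r_p,   with   (Gamma_p)_{ij} = gamma(|i - j|),
                       (r_p)_i = gamma(i),   i,j = 1..p.
Substitute the sample gammas (Toeplitz matrix and right-hand side of size 2):
  Gamma_p = [[5.2893, -1.7963], [-1.7963, 5.2893]]
  r_p     = [-1.7963, -1.1728]
Written out:
  5.2893 phi_1 - 1.7963 phi_2 = -1.7963
  -1.7963 phi_1 + 5.2893 phi_2 = -1.1728
Solve by Cramer's rule:
  det = gamma(0)^2 - gamma(1)^2 = (5.2893)^2 - (-1.7963)^2 = 27.97669449 - 3.22669369 = 24.7500008
  phi_hat_1 = [gamma(1) gamma(0) - gamma(1) gamma(2)] / det = [(-1.7963)(5.2893) - (-1.7963)(-1.1728)] / 24.7500008 = -11.60787023 / 24.7500008 = -0.469
  phi_hat_2 = [gamma(0) gamma(2) - gamma(1)^2] / det = [(5.2893)(-1.1728) - (-1.7963)^2] / 24.7500008 = -9.42998473 / 24.7500008 = -0.381
So phi_hat = [-0.4690, -0.3810].
Therefore phi_hat_2 = -0.3810.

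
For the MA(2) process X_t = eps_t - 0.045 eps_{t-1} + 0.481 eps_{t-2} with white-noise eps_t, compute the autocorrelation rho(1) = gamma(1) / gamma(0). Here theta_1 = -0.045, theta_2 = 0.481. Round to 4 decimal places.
\rho(1) = -0.0540

For an MA(q) process with theta_0 = 1, the autocovariance is
  gamma(k) = sigma^2 * sum_{i=0..q-k} theta_i * theta_{i+k},
and rho(k) = gamma(k) / gamma(0). Sigma^2 cancels.
  numerator   = (1)*(-0.045) + (-0.045)*(0.481) = -0.066645.
  denominator = (1)^2 + (-0.045)^2 + (0.481)^2 = 1.233386.
  rho(1) = -0.066645 / 1.233386 = -0.0540.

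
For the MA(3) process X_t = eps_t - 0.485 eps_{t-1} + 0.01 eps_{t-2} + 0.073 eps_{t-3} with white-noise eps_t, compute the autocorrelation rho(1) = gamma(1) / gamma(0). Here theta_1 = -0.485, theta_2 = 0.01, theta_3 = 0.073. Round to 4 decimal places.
\rho(1) = -0.3942

For an MA(q) process with theta_0 = 1, the autocovariance is
  gamma(k) = sigma^2 * sum_{i=0..q-k} theta_i * theta_{i+k},
and rho(k) = gamma(k) / gamma(0). Sigma^2 cancels.
  numerator   = (1)*(-0.485) + (-0.485)*(0.01) + (0.01)*(0.073) = -0.48912.
  denominator = (1)^2 + (-0.485)^2 + (0.01)^2 + (0.073)^2 = 1.240654.
  rho(1) = -0.48912 / 1.240654 = -0.3942.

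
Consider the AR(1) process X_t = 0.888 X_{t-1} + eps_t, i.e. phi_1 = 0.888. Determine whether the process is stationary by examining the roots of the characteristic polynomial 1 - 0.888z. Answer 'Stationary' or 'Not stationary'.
\text{Stationary}

The AR(p) characteristic polynomial is P(z) = 1 - 0.888z.
Stationarity requires all roots to lie outside the unit circle, i.e. |z| > 1 for every root.
This is linear in z: 1 + (-0.888) z = 0  =>  z = -1/(-0.888) = 1.126126,  |z| = 1.126126.
Moduli of all roots: 1.1261.
All moduli strictly greater than 1? Yes.
Verdict: Stationary.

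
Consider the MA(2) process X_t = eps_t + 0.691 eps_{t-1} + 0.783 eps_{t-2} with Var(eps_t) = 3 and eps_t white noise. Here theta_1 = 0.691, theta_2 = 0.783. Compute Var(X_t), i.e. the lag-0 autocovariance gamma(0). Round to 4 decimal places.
\gamma(0) = 6.2717

For an MA(q) process X_t = eps_t + sum_i theta_i eps_{t-i} with
Var(eps_t) = sigma^2, the variance is
  gamma(0) = sigma^2 * (1 + sum_i theta_i^2).
  sum_i theta_i^2 = (0.691)^2 + (0.783)^2 = 0.477481 + 0.613089 = 1.09057.
  gamma(0) = 3 * (1 + 1.09057) = 3 * 2.09057 = 6.27171, which rounds to 6.2717.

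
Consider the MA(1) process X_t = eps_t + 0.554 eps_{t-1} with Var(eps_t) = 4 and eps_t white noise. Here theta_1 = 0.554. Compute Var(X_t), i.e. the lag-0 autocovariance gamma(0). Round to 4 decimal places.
\gamma(0) = 5.2277

For an MA(q) process X_t = eps_t + sum_i theta_i eps_{t-i} with
Var(eps_t) = sigma^2, the variance is
  gamma(0) = sigma^2 * (1 + sum_i theta_i^2).
  sum_i theta_i^2 = (0.554)^2 = 0.306916.
  gamma(0) = 4 * (1 + 0.306916) = 4 * 1.306916 = 5.227664, which rounds to 5.2277.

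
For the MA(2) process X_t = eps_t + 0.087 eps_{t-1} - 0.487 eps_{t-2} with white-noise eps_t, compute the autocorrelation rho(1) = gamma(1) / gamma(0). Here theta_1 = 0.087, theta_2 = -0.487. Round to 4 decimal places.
\rho(1) = 0.0359

For an MA(q) process with theta_0 = 1, the autocovariance is
  gamma(k) = sigma^2 * sum_{i=0..q-k} theta_i * theta_{i+k},
and rho(k) = gamma(k) / gamma(0). Sigma^2 cancels.
  numerator   = (1)*(0.087) + (0.087)*(-0.487) = 0.044631.
  denominator = (1)^2 + (0.087)^2 + (-0.487)^2 = 1.244738.
  rho(1) = 0.044631 / 1.244738 = 0.0359.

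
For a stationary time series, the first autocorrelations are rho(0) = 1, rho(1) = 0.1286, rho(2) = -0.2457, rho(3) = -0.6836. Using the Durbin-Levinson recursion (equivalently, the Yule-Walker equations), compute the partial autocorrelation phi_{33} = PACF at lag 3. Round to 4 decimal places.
\phi_{33} = -0.6670

The PACF at lag k is phi_{kk}, the last component of the solution
to the Yule-Walker system G_k phi = r_k where
  (G_k)_{ij} = rho(|i - j|), (r_k)_i = rho(i), i,j = 1..k.
Equivalently, Durbin-Levinson gives phi_{kk} iteratively:
  phi_{11} = rho(1)
  phi_{kk} = [rho(k) - sum_{j=1..k-1} phi_{k-1,j} rho(k-j)]
            / [1 - sum_{j=1..k-1} phi_{k-1,j} rho(j)],
  phi_{k,j} = phi_{k-1,j} - phi_{kk} phi_{k-1,k-j},  j = 1..k-1.
Step k = 1:
  phi_11 = rho(1) = 0.1286.
Step k = 2:
  phi_22 = [rho(2) - phi_11 rho(1)] / [1 - phi_11 rho(1)] = [-0.2457 - (0.1286)(0.1286)] / [1 - (0.1286)(0.1286)]
         = -0.26223796 / 0.98346204 = -0.266648.
  Update: phi_21 = phi_11 - phi_22 phi_11 = 0.1286 - (-0.266648)(0.1286) = 0.162891.
Step k = 3:
  phi_33 = [rho(3) - phi_21 rho(2) - phi_22 rho(1)] / [1 - phi_21 rho(1) - phi_22 rho(2)]
    numerator   = -0.6836 - (0.162891)(-0.2457) - (-0.266648)(0.1286) = -0.6092868
    denominator = 1 - (0.162891)(0.1286) - (-0.266648)(-0.2457) = 0.91353687
  phi_33 = -0.6092868 / 0.91353687 = -0.667.
Therefore phi_{33} = -0.6670.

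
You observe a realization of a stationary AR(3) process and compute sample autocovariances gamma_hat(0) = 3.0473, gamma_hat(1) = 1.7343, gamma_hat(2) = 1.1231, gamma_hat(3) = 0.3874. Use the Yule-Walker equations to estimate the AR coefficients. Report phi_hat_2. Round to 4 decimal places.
\hat\phi_{2} = 0.1500

The Yule-Walker equations for an AR(p) process read, in matrix form,
  Gamma_p phi = r_p,   with   (Gamma_p)_{ij} = gamma(|i - j|),
                       (r_p)_i = gamma(i),   i,j = 1..p.
Substitute the sample gammas (Toeplitz matrix and right-hand side of size 3):
  Gamma_p = [[3.0473, 1.7343, 1.1231], [1.7343, 3.0473, 1.7343], [1.1231, 1.7343, 3.0473]]
  r_p     = [1.7343, 1.1231, 0.3874]
Written out (R1..R3):
  (R1) 3.0473 phi_1 + 1.7343 phi_2 + 1.1231 phi_3 = 1.7343
  (R2) 1.7343 phi_1 + 3.0473 phi_2 + 1.7343 phi_3 = 1.1231
  (R3) 1.1231 phi_1 + 1.7343 phi_2 + 3.0473 phi_3 = 0.3874
Gaussian elimination:
  R2 <- R2 - (1.7343/3.0473) R1 = R2 - (0.569127) R1:  2.060263 phi_2 + 1.095114 phi_3 = 0.136063
  R3 <- R3 - (1.1231/3.0473) R1 = R3 - (0.368556) R1:  1.095114 phi_2 + 2.633375 phi_3 = -0.251786
  R3 <- R3 - (1.095114/2.060263) R2 = R3 - (0.531541) R2:  2.051278 phi_3 = -0.32411
Back-substitution:
  phi_hat_3 = -0.32411 / 2.051278 = -0.158004
  phi_hat_2 = (0.136063 - (1.095114)(-0.158004)) / 2.060263 = 0.150027
  phi_hat_1 = (1.7343 - (1.7343)(0.150027) - (1.1231)(-0.158004)) / 3.0473 = 0.541975
So phi_hat = [0.5420, 0.1500, -0.1580].
Therefore phi_hat_2 = 0.1500.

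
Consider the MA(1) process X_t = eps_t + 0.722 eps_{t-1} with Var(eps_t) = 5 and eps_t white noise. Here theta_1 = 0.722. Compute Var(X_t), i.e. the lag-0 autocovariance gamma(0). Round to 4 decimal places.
\gamma(0) = 7.6064

For an MA(q) process X_t = eps_t + sum_i theta_i eps_{t-i} with
Var(eps_t) = sigma^2, the variance is
  gamma(0) = sigma^2 * (1 + sum_i theta_i^2).
  sum_i theta_i^2 = (0.722)^2 = 0.521284.
  gamma(0) = 5 * (1 + 0.521284) = 5 * 1.521284 = 7.60642, which rounds to 7.6064.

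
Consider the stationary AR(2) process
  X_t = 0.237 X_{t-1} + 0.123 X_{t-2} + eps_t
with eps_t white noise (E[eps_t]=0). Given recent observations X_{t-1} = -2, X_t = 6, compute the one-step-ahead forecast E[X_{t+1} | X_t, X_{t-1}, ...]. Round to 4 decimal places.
E[X_{t+1} \mid \mathcal F_t] = 1.1760

For an AR(p) model X_t = c + sum_i phi_i X_{t-i} + eps_t, the
one-step-ahead conditional mean is
  E[X_{t+1} | X_t, ...] = c + sum_i phi_i X_{t+1-i}.
Substitute known values:
  E[X_{t+1} | ...] = (0.237) * (6) + (0.123) * (-2)
                   = 1.1760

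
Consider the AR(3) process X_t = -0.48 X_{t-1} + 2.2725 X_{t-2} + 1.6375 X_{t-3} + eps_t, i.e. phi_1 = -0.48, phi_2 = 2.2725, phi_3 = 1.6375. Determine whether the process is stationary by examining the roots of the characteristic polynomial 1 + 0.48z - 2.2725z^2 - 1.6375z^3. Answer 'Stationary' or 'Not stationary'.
\text{Not stationary}

The AR(p) characteristic polynomial is P(z) = 1 + 0.48z - 2.2725z^2 - 1.6375z^3.
Stationarity requires all roots to lie outside the unit circle, i.e. |z| > 1 for every root.
Degree 3: look for a simple real root z0 first, then factor out (1 - z/z0) and solve the remaining quadratic.
Testing z0 = -0.8: P(-0.8) = 1 + (0.48)(-0.8) + (-2.2725)(-0.8)^2 + (-1.6375)(-0.8)^3
  = 1 + (-0.384) + (-1.4544) + (0.8384) = 0.  So z_0 = -0.8 is a root, |z_0| = 0.8.
Divide out the factor (1 + 1.25 z) = (1 - z/z0) (since 1/z0 = -1.25):
  P(z) = (1 + 1.25 z)(1 + (-0.77) z + (-1.31) z^2)
  [check: z-coef -0.77 - (-1.25) = 0.48; z^2-coef -1.31 - (-1.25)(-0.77) = -2.2725; z^3-coef -(-1.25)(-1.31) = -1.6375.]
Remaining roots from the quadratic factor 1 + (-0.77) z + (-1.31) z^2:
  Set 1 + (-0.77) z + (-1.31) z^2 = 0, i.e. a z^2 + b z + c = 0 with a = -1.31, b = -0.77, c = 1.
  Discriminant D = b^2 - 4ac = (-0.77)^2 - 4*(-1.31)*1 = 0.5929 - (-5.24) = 5.8329.
  D >= 0, so the roots are real: z = (-b +/- sqrt(D)) / (2a) = (0.77 +/- 2.41514) / (-2.62).
    z_1 = (0.77 + 2.41514) / (-2.62) = -1.2157,   |z_1| = 1.2157.
    z_2 = (0.77 - 2.41514) / (-2.62) = 0.6279,   |z_2| = 0.6279.
Moduli of all roots: 0.8000, 1.2157, 0.6279.
All moduli strictly greater than 1? No.
Verdict: Not stationary.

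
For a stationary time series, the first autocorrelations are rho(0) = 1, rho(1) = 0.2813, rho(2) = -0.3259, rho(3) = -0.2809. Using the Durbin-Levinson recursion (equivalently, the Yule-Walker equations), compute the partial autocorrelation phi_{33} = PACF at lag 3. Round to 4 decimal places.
\phi_{33} = -0.0339

The PACF at lag k is phi_{kk}, the last component of the solution
to the Yule-Walker system G_k phi = r_k where
  (G_k)_{ij} = rho(|i - j|), (r_k)_i = rho(i), i,j = 1..k.
Equivalently, Durbin-Levinson gives phi_{kk} iteratively:
  phi_{11} = rho(1)
  phi_{kk} = [rho(k) - sum_{j=1..k-1} phi_{k-1,j} rho(k-j)]
            / [1 - sum_{j=1..k-1} phi_{k-1,j} rho(j)],
  phi_{k,j} = phi_{k-1,j} - phi_{kk} phi_{k-1,k-j},  j = 1..k-1.
Step k = 1:
  phi_11 = rho(1) = 0.2813.
Step k = 2:
  phi_22 = [rho(2) - phi_11 rho(1)] / [1 - phi_11 rho(1)] = [-0.3259 - (0.2813)(0.2813)] / [1 - (0.2813)(0.2813)]
         = -0.40502969 / 0.92087031 = -0.439834.
  Update: phi_21 = phi_11 - phi_22 phi_11 = 0.2813 - (-0.439834)(0.2813) = 0.405025.
Step k = 3:
  phi_33 = [rho(3) - phi_21 rho(2) - phi_22 rho(1)] / [1 - phi_21 rho(1) - phi_22 rho(2)]
    numerator   = -0.2809 - (0.405025)(-0.3259) - (-0.439834)(0.2813) = -0.0251771
    denominator = 1 - (0.405025)(0.2813) - (-0.439834)(-0.3259) = 0.74272465
  phi_33 = -0.0251771 / 0.74272465 = -0.0339.
Therefore phi_{33} = -0.0339.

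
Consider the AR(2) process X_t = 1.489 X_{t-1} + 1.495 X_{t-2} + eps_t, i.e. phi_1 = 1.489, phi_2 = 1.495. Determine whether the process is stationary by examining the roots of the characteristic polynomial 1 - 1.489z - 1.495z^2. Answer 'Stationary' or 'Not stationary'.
\text{Not stationary}

The AR(p) characteristic polynomial is P(z) = 1 - 1.489z - 1.495z^2.
Stationarity requires all roots to lie outside the unit circle, i.e. |z| > 1 for every root.
Set 1 + (-1.489) z + (-1.495) z^2 = 0, i.e. a z^2 + b z + c = 0 with a = -1.495, b = -1.489, c = 1.
Discriminant D = b^2 - 4ac = (-1.489)^2 - 4*(-1.495)*1 = 2.217121 - (-5.98) = 8.197121.
D >= 0, so the roots are real: z = (-b +/- sqrt(D)) / (2a) = (1.489 +/- 2.863061) / (-2.99).
  z_1 = (1.489 + 2.863061) / (-2.99) = -1.4555,   |z_1| = 1.4555.
  z_2 = (1.489 - 2.863061) / (-2.99) = 0.4596,   |z_2| = 0.4596.
Moduli of all roots: 1.4555, 0.4596.
All moduli strictly greater than 1? No.
Verdict: Not stationary.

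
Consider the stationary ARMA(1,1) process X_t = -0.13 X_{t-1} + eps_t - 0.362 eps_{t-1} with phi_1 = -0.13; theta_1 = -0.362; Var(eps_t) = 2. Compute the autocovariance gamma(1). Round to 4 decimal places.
\gamma(1) = -1.0480

Multiply the model equation by X_{t-k} and take expectations. With theta_0 = psi_0 = 1 and psi_j the MA(infinity) weights, this gives
  gamma(k) - sum_i phi_i gamma(k-i) = c_k,
  c_k = sigma^2 * sum_{j=k..q} theta_j psi_{j-k}   (c_k = 0 for k > q),
using gamma(-m) = gamma(m).
psi-weights needed (psi_j = theta_j + sum_i phi_i psi_{j-i}):
  psi_1 = theta_1 + phi_1 = -0.362 + (-0.13) = -0.492
Right-hand sides:
  c_0 = sigma^2 (1 + theta_1 psi_1) = 2 * (1 + (-0.362)(-0.492)) = 2 * 1.178104 = 2.356208
  c_1 = sigma^2 theta_1 = 2 * (-0.362) = -0.724
  c_2 = 0
Equations for k = 0 and k = 1 (AR order 1):
  gamma(0) = phi_1 gamma(1) + c_0
  gamma(1) = phi_1 gamma(0) + c_1
Substituting the second into the first: gamma(0) (1 - phi_1^2) = c_0 + phi_1 c_1, so
  gamma(0) = (c_0 + phi_1 c_1) / (1 - phi_1^2) = (2.356208 + (-0.13)(-0.724)) / (1 - (-0.13)^2) = 2.450328 / 0.9831 = 2.49245.
  gamma(1) = phi_1 gamma(0) + c_1 = (-0.13)(2.49245) + (-0.724) = -1.048019.
Therefore gamma(1) = -1.0480 (to 4 decimal places).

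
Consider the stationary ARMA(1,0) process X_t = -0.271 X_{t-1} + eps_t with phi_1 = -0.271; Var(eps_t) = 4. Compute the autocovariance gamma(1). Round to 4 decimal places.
\gamma(1) = -1.1699

Multiply the model equation by X_{t-k} and take expectations. With theta_0 = psi_0 = 1 and psi_j the MA(infinity) weights, this gives
  gamma(k) - sum_i phi_i gamma(k-i) = c_k,
  c_k = sigma^2 * sum_{j=k..q} theta_j psi_{j-k}   (c_k = 0 for k > q),
using gamma(-m) = gamma(m).
Pure AR (q = 0): c_0 = sigma^2 = 4, c_k = 0 for k >= 1.
Equations for k = 0 and k = 1 (AR order 1):
  gamma(0) = phi_1 gamma(1) + c_0
  gamma(1) = phi_1 gamma(0) + c_1
Substituting the second into the first: gamma(0) (1 - phi_1^2) = c_0 + phi_1 c_1, so
  gamma(0) = c_0 / (1 - phi_1^2) = 4 / (1 - (-0.271)^2) = 4 / 0.926559 = 4.317048.
  gamma(1) = phi_1 gamma(0) = (-0.271)(4.317048) = -1.16992.
Therefore gamma(1) = -1.1699 (to 4 decimal places).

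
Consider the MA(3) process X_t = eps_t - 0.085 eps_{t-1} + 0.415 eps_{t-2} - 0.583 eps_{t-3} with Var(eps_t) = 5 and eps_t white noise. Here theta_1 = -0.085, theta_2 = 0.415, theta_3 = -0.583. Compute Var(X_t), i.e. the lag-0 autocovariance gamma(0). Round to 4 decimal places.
\gamma(0) = 7.5967

For an MA(q) process X_t = eps_t + sum_i theta_i eps_{t-i} with
Var(eps_t) = sigma^2, the variance is
  gamma(0) = sigma^2 * (1 + sum_i theta_i^2).
  sum_i theta_i^2 = (-0.085)^2 + (0.415)^2 + (-0.583)^2 = 0.007225 + 0.172225 + 0.339889 = 0.519339.
  gamma(0) = 5 * (1 + 0.519339) = 5 * 1.519339 = 7.596695, which rounds to 7.5967.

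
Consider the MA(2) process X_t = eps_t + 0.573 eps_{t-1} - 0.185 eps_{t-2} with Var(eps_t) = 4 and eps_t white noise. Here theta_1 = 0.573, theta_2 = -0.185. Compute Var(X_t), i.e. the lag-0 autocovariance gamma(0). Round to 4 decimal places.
\gamma(0) = 5.4502

For an MA(q) process X_t = eps_t + sum_i theta_i eps_{t-i} with
Var(eps_t) = sigma^2, the variance is
  gamma(0) = sigma^2 * (1 + sum_i theta_i^2).
  sum_i theta_i^2 = (0.573)^2 + (-0.185)^2 = 0.328329 + 0.034225 = 0.362554.
  gamma(0) = 4 * (1 + 0.362554) = 4 * 1.362554 = 5.450216, which rounds to 5.4502.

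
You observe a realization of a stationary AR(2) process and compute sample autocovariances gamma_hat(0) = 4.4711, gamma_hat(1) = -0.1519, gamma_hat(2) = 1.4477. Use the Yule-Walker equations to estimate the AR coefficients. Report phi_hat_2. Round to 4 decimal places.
\hat\phi_{2} = 0.3230

The Yule-Walker equations for an AR(p) process read, in matrix form,
  Gamma_p phi = r_p,   with   (Gamma_p)_{ij} = gamma(|i - j|),
                       (r_p)_i = gamma(i),   i,j = 1..p.
Substitute the sample gammas (Toeplitz matrix and right-hand side of size 2):
  Gamma_p = [[4.4711, -0.1519], [-0.1519, 4.4711]]
  r_p     = [-0.1519, 1.4477]
Written out:
  4.4711 phi_1 - 0.1519 phi_2 = -0.1519
  -0.1519 phi_1 + 4.4711 phi_2 = 1.4477
Solve by Cramer's rule:
  det = gamma(0)^2 - gamma(1)^2 = (4.4711)^2 - (-0.1519)^2 = 19.99073521 - 0.02307361 = 19.9676616
  phi_hat_1 = [gamma(1) gamma(0) - gamma(1) gamma(2)] / det = [(-0.1519)(4.4711) - (-0.1519)(1.4477)] / 19.9676616 = -0.45925446 / 19.9676616 = -0.023
  phi_hat_2 = [gamma(0) gamma(2) - gamma(1)^2] / det = [(4.4711)(1.4477) - (-0.1519)^2] / 19.9676616 = 6.44973786 / 19.9676616 = 0.323
So phi_hat = [-0.0230, 0.3230].
Therefore phi_hat_2 = 0.3230.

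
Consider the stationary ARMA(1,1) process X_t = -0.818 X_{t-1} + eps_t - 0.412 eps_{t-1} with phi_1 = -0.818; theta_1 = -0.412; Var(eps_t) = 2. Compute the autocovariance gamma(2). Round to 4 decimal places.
\gamma(2) = 8.1313

Multiply the model equation by X_{t-k} and take expectations. With theta_0 = psi_0 = 1 and psi_j the MA(infinity) weights, this gives
  gamma(k) - sum_i phi_i gamma(k-i) = c_k,
  c_k = sigma^2 * sum_{j=k..q} theta_j psi_{j-k}   (c_k = 0 for k > q),
using gamma(-m) = gamma(m).
psi-weights needed (psi_j = theta_j + sum_i phi_i psi_{j-i}):
  psi_1 = theta_1 + phi_1 = -0.412 + (-0.818) = -1.23
Right-hand sides:
  c_0 = sigma^2 (1 + theta_1 psi_1) = 2 * (1 + (-0.412)(-1.23)) = 2 * 1.50676 = 3.01352
  c_1 = sigma^2 theta_1 = 2 * (-0.412) = -0.824
  c_2 = 0
Equations for k = 0 and k = 1 (AR order 1):
  gamma(0) = phi_1 gamma(1) + c_0
  gamma(1) = phi_1 gamma(0) + c_1
Substituting the second into the first: gamma(0) (1 - phi_1^2) = c_0 + phi_1 c_1, so
  gamma(0) = (c_0 + phi_1 c_1) / (1 - phi_1^2) = (3.01352 + (-0.818)(-0.824)) / (1 - (-0.818)^2) = 3.687552 / 0.330876 = 11.144816.
  gamma(1) = phi_1 gamma(0) + c_1 = (-0.818)(11.144816) + (-0.824) = -9.940459.
For k = 2 (> q): gamma(2) = phi_1 gamma(1) = (-0.818)(-9.940459) = 8.131296.
Therefore gamma(2) = 8.1313 (to 4 decimal places).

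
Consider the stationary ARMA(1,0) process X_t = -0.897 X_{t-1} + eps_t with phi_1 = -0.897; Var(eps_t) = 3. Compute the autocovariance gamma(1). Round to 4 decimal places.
\gamma(1) = -13.7724

Multiply the model equation by X_{t-k} and take expectations. With theta_0 = psi_0 = 1 and psi_j the MA(infinity) weights, this gives
  gamma(k) - sum_i phi_i gamma(k-i) = c_k,
  c_k = sigma^2 * sum_{j=k..q} theta_j psi_{j-k}   (c_k = 0 for k > q),
using gamma(-m) = gamma(m).
Pure AR (q = 0): c_0 = sigma^2 = 3, c_k = 0 for k >= 1.
Equations for k = 0 and k = 1 (AR order 1):
  gamma(0) = phi_1 gamma(1) + c_0
  gamma(1) = phi_1 gamma(0) + c_1
Substituting the second into the first: gamma(0) (1 - phi_1^2) = c_0 + phi_1 c_1, so
  gamma(0) = c_0 / (1 - phi_1^2) = 3 / (1 - (-0.897)^2) = 3 / 0.195391 = 15.353829.
  gamma(1) = phi_1 gamma(0) = (-0.897)(15.353829) = -13.772385.
Therefore gamma(1) = -13.7724 (to 4 decimal places).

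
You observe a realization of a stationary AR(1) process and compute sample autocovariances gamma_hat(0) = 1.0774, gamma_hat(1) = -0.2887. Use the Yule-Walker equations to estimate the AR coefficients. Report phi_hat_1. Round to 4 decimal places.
\hat\phi_{1} = -0.2680

The Yule-Walker equations for an AR(p) process read, in matrix form,
  Gamma_p phi = r_p,   with   (Gamma_p)_{ij} = gamma(|i - j|),
                       (r_p)_i = gamma(i),   i,j = 1..p.
Substitute the sample gammas (Toeplitz matrix and right-hand side of size 1):
  Gamma_p = [[1.0774]]
  r_p     = [-0.2887]
With p = 1 this is the single equation gamma(0) phi_1 = gamma(1):
  phi_hat_1 = gamma(1) / gamma(0) = -0.2887 / 1.0774 = -0.2680.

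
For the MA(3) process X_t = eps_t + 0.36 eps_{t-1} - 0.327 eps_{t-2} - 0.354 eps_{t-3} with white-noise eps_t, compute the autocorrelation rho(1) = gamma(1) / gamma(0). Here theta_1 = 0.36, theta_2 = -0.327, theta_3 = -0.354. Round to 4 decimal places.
\rho(1) = 0.2629

For an MA(q) process with theta_0 = 1, the autocovariance is
  gamma(k) = sigma^2 * sum_{i=0..q-k} theta_i * theta_{i+k},
and rho(k) = gamma(k) / gamma(0). Sigma^2 cancels.
  numerator   = (1)*(0.36) + (0.36)*(-0.327) + (-0.327)*(-0.354) = 0.358038.
  denominator = (1)^2 + (0.36)^2 + (-0.327)^2 + (-0.354)^2 = 1.361845.
  rho(1) = 0.358038 / 1.361845 = 0.2629.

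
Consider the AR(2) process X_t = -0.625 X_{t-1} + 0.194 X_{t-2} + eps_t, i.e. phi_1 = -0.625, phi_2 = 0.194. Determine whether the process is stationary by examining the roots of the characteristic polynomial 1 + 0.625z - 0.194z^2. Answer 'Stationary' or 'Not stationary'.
\text{Stationary}

The AR(p) characteristic polynomial is P(z) = 1 + 0.625z - 0.194z^2.
Stationarity requires all roots to lie outside the unit circle, i.e. |z| > 1 for every root.
Set 1 + (0.625) z + (-0.194) z^2 = 0, i.e. a z^2 + b z + c = 0 with a = -0.194, b = 0.625, c = 1.
Discriminant D = b^2 - 4ac = (0.625)^2 - 4*(-0.194)*1 = 0.390625 - (-0.776) = 1.166625.
D >= 0, so the roots are real: z = (-b +/- sqrt(D)) / (2a) = (-0.625 +/- 1.080104) / (-0.388).
  z_1 = (-0.625 + 1.080104) / (-0.388) = -1.1729,   |z_1| = 1.1729.
  z_2 = (-0.625 - 1.080104) / (-0.388) = 4.3946,   |z_2| = 4.3946.
Moduli of all roots: 1.1729, 4.3946.
All moduli strictly greater than 1? Yes.
Verdict: Stationary.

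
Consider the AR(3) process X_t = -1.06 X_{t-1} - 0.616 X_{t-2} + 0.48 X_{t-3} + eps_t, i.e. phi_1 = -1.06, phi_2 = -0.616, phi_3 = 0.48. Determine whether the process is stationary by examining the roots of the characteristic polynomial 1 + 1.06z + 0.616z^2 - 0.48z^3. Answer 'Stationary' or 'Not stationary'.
\text{Not stationary}

The AR(p) characteristic polynomial is P(z) = 1 + 1.06z + 0.616z^2 - 0.48z^3.
Stationarity requires all roots to lie outside the unit circle, i.e. |z| > 1 for every root.
Degree 3: look for a simple real root z0 first, then factor out (1 - z/z0) and solve the remaining quadratic.
Testing z0 = 2.5: P(2.5) = 1 + (1.06)(2.5) + (0.616)(2.5)^2 + (-0.48)(2.5)^3
  = 1 + (2.65) + (3.85) + (-7.5) = 0.  So z_0 = 2.5 is a root, |z_0| = 2.5.
Divide out the factor (1 - 0.4 z) = (1 - z/z0) (since 1/z0 = 0.4):
  P(z) = (1 - 0.4 z)(1 + (1.46) z + (1.2) z^2)
  [check: z-coef 1.46 - (0.4) = 1.06; z^2-coef 1.2 - (0.4)(1.46) = 0.616; z^3-coef -(0.4)(1.2) = -0.48.]
Remaining roots from the quadratic factor 1 + (1.46) z + (1.2) z^2:
  Set 1 + (1.46) z + (1.2) z^2 = 0, i.e. a z^2 + b z + c = 0 with a = 1.2, b = 1.46, c = 1.
  Discriminant D = b^2 - 4ac = (1.46)^2 - 4*(1.2)*1 = 2.1316 - (4.8) = -2.6684.
  D < 0, so the roots are the complex-conjugate pair z = (-b +/- i sqrt(-D)) / (2a) = -0.6083 +/- 0.6806i.
  For a conjugate pair |z|^2 = z * conj(z) = (product of roots) = c/a = 1/(1.2) = 0.833333, so |z| = sqrt(0.833333) = 0.9129 for both roots.
Moduli of all roots: 2.5000, 0.9129, 0.9129.
All moduli strictly greater than 1? No.
Verdict: Not stationary.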